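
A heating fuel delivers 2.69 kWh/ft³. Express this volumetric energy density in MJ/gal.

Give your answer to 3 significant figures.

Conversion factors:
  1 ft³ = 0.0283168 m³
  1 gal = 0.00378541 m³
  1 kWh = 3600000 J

1.29 MJ/gal

2.69 kWh/ft³ × 3600000 J/kWh ÷ 0.0283168 m³/ft³ = 3.41988×10⁸ J/m³
3.41988×10⁸ J/m³ ÷ 1000000 J/MJ × 0.00378541 m³/gal = 1.29456 MJ/gal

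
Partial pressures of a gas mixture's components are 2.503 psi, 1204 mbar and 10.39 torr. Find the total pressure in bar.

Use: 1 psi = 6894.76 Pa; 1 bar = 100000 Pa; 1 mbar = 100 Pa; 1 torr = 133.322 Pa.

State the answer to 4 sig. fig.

1.390 bar

2.503 psi × 6894.76 = 17257.6 Pa
1204 mbar × 100 = 120400 Pa
10.39 torr × 133.322 = 1385.22 Pa
Combined: 17257.6 + 120400 + 1385.22 = 139043 Pa
In bar: 139043 / 100000 = 1.39043 bar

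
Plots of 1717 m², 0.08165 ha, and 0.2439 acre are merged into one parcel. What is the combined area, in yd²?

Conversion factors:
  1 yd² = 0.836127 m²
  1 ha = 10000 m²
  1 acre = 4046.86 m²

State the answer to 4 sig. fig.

4211 yd²

1717 m² (already m²)
0.08165 ha × 10000 → 816.5 m²
0.2439 acre × 4046.86 → 987.029 m²
Total: 1717 + 816.5 + 987.029 = 3520.53 m²
In yd²: 3520.53 / 0.836127 = 4210.52 yd²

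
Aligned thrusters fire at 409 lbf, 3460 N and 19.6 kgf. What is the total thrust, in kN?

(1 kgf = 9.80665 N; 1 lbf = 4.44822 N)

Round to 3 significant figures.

5.47 kN

409 lbf × 4.44822 = 1819.32 N
3460 N (already N)
19.6 kgf × 9.80665 = 192.21 N
Combined: 1819.32 + 3460 + 192.21 = 5471.53 N
In kN: 5471.53 / 1000 = 5.47153 kN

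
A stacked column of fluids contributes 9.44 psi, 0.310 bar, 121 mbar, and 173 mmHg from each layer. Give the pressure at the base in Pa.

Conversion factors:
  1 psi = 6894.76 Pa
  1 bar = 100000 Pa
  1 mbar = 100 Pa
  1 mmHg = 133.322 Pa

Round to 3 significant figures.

9.44 psi × 6894.76 = 65086.5 Pa
0.310 bar × 100000 = 31000 Pa
121 mbar × 100 = 12100 Pa
173 mmHg × 133.322 = 23064.7 Pa
Total: 65086.5 + 31000 + 12100 + 23064.7 = 131251 Pa

1.31×10⁵ Pa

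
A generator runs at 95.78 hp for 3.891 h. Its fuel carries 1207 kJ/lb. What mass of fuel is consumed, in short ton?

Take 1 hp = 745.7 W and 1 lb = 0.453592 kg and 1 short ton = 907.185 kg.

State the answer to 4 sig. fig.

0.4144 short ton

95.78 hp → 71423.1 W
3.891 h → 14007.6 s
E = P × t = 71423.1 × 14007.6 = 1.00047×10⁹ J
1207 kJ/lb → 2.66098×10⁶ J/kg
m = E / e_s = 1.00047×10⁹ / 2.66098×10⁶ = 375.978 kg
In short ton: 375.978 / 907.185 = 0.414445 short ton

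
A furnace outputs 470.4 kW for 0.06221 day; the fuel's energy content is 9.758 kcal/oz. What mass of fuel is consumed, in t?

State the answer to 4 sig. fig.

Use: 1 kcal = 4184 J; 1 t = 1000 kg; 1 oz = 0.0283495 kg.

1.756 t

470.4 kW → 470400 W
0.06221 day → 5374.94 s
E = P × t = 470400 × 5374.94 = 2.52837×10⁹ J
9.758 kcal/oz → 1.44015×10⁶ J/kg
m = E / e_s = 2.52837×10⁹ / 1.44015×10⁶ = 1755.63 kg
In t: 1755.63 / 1000 = 1.75563 t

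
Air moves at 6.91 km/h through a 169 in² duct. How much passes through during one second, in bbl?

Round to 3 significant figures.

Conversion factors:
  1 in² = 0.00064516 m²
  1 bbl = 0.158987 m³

6.91 km/h × (1/3.6) = 1.91944 m/s
169 in² × 0.00064516 = 0.109032 m²
V = v × A × t = 1.91944 m/s × 0.109032 m² × 1 s = 0.20928 m³
0.20928 m³ ÷ (0.158987 m³/bbl) = 1.31633 bbl

1.32 bbl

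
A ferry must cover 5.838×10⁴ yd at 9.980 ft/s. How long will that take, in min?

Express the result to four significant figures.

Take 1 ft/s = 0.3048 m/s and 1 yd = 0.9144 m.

292.5 min

5.838×10⁴ yd × 0.9144 → 53382.7 m
9.980 ft/s × 0.3048 → 3.0419 m/s
t = d / v = 53382.7 m / 3.0419 m/s = 17549.1 s
17549.1 s ÷ (60 s/min) = 292.485 min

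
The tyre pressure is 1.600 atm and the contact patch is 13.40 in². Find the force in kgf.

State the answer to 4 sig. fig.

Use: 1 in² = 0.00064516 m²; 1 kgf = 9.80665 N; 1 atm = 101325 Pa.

142.9 kgf

1.600 atm × 101325 = 162120 Pa
13.40 in² × 0.00064516 = 0.00864514 m²
F = P × A = 162120 Pa × 0.00864514 m² = 1401.55 N
1401.55 N ÷ (9.80665 N/kgf) = 142.918 kgf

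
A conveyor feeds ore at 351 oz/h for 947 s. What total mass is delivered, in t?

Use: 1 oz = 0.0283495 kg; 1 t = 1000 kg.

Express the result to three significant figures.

0.00262 t

351 oz/h → 0.00276408 kg/s
m = ṁ × t = 0.00276408 × 947 = 2.61758 kg
In t: 2.61758 / 1000 = 0.00261758 t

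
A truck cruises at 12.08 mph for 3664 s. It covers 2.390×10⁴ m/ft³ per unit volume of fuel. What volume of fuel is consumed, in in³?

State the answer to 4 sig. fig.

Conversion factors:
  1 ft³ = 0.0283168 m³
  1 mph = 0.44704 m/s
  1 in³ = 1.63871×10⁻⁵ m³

12.08 mph → 5.40024 m/s
d = v × t = 5.40024 × 3664 = 19786.5 m
2.390×10⁴ m/ft³ → 844022 m/m³
V = d / (distance per unit fuel) = 19786.5 / 844022 = 0.0234431 m³
In in³: 0.0234431 / 1.63871×10⁻⁵ = 1430.58 in³

1431 in³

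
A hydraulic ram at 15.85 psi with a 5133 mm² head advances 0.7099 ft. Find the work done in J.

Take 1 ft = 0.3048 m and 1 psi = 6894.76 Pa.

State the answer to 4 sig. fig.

15.85 psi → 109282 Pa
5133 mm² → 0.005133 m²
F = P × A = 109282 × 0.005133 = 560.945 N
0.7099 ft → 0.216378 m
W = F × d = 560.945 × 0.216378 = 121.376 J

121.4 J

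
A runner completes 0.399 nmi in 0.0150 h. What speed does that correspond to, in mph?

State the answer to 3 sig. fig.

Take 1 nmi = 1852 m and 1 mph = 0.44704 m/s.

0.399 nmi × 1852 = 738.948 m
0.0150 h × 3600 = 54 s
v = d / t = 738.948 m / 54 s = 13.6842 m/s
13.6842 m/s ÷ (0.44704 m/s/mph) = 30.6107 mph

30.6 mph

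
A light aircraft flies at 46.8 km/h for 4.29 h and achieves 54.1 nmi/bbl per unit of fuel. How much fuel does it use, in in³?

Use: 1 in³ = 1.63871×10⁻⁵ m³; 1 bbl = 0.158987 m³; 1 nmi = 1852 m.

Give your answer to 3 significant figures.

1.94×10⁴ in³

46.8 km/h → 13 m/s
4.29 h → 15444 s
d = v × t = 13 × 15444 = 200772 m
54.1 nmi/bbl → 630197 m/m³
V = d / (distance per unit fuel) = 200772 / 630197 = 0.318586 m³
In in³: 0.318586 / 1.63871×10⁻⁵ = 19441.3 in³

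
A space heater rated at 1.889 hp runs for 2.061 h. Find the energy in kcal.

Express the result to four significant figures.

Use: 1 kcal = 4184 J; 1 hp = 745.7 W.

1.889 hp × 745.7 = 1408.63 W
2.061 h × 3600 = 7419.6 s
E = P × t = 1408.63 W × 7419.6 s = 1.04515×10⁷ J
1.04515×10⁷ J ÷ (4184 J/kcal) = 2497.97 kcal

2498 kcal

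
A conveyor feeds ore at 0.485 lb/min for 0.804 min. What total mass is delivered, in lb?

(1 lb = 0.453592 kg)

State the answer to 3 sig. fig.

0.485 lb/min → 0.00366654 kg/s
0.804 min → 48.24 s
m = ṁ × t = 0.00366654 × 48.24 = 0.176874 kg
In lb: 0.176874 / 0.453592 = 0.389941 lb

0.390 lb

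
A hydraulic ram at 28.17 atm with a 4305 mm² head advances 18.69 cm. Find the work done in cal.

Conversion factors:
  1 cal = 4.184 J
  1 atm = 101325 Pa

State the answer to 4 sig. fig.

28.17 atm → 2.85433×10⁶ Pa
4305 mm² → 0.004305 m²
F = P × A = 2.85433×10⁶ × 0.004305 = 12287.9 N
18.69 cm → 0.1869 m
W = F × d = 12287.9 × 0.1869 = 2296.61 J
In cal: 2296.61 / 4.184 = 548.903 cal

548.9 cal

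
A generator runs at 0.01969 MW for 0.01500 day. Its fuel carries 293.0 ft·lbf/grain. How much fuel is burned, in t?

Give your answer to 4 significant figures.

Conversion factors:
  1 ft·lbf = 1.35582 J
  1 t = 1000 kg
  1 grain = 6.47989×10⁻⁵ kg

0.004162 t

0.01969 MW → 19690 W
0.01500 day → 1296 s
E = P × t = 19690 × 1296 = 2.55182×10⁷ J
293.0 ft·lbf/grain → 6.13059×10⁶ J/kg
m = E / e_s = 2.55182×10⁷ / 6.13059×10⁶ = 4.16244 kg
In t: 4.16244 / 1000 = 0.00416244 t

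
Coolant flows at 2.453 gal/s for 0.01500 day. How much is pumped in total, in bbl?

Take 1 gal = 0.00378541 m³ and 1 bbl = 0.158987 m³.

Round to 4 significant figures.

75.69 bbl

2.453 gal/s → 0.00928561 m³/s
0.01500 day → 1296 s
V = Q × t = 0.00928561 × 1296 = 12.0342 m³
In bbl: 12.0342 / 0.158987 = 75.693 bbl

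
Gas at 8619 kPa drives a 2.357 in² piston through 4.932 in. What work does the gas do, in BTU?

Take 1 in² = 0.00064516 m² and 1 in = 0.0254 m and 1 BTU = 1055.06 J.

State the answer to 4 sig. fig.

1.556 BTU

8619 kPa → 8.619×10⁶ Pa
2.357 in² → 0.00152064 m²
F = P × A = 8.619×10⁶ × 0.00152064 = 13106.4 N
4.932 in → 0.125273 m
W = F × d = 13106.4 × 0.125273 = 1641.88 J
In BTU: 1641.88 / 1055.06 = 1.5562 BTU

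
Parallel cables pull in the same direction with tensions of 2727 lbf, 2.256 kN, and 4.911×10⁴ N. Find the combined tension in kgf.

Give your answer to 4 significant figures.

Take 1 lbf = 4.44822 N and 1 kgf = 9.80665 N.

2727 lbf × 4.44822 → 12130.3 N
2.256 kN × 1000 → 2256 N
4.911×10⁴ N (already N)
Combined: 12130.3 + 2256 + 49110 = 63496.3 N
In kgf: 63496.3 / 9.80665 = 6474.82 kgf

6475 kgf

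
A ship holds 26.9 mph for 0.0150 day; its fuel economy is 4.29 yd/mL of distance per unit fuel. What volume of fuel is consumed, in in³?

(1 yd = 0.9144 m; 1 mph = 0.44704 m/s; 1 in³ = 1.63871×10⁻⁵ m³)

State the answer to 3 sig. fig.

26.9 mph → 12.0254 m/s
0.0150 day → 1296 s
d = v × t = 12.0254 × 1296 = 15584.9 m
4.29 yd/mL → 3.92278×10⁶ m/m³
V = d / (distance per unit fuel) = 15584.9 / 3.92278×10⁶ = 0.00397292 m³
In in³: 0.00397292 / 1.63871×10⁻⁵ = 242.442 in³

242 in³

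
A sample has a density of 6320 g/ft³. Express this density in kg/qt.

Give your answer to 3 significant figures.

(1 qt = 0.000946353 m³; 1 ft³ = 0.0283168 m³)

6320 g/ft³ × 0.001 kg/g ÷ 0.0283168 m³/ft³ = 223.189 kg/m³
223.189 kg/m³ × 0.000946353 m³/qt = 0.211216 kg/qt

0.211 kg/qt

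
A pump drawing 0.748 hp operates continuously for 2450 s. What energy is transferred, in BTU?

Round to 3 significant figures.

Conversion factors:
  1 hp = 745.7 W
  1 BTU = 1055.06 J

1300 BTU

0.748 hp × 745.7 = 557.784 W
E = P × t = 557.784 W × 2450 s = 1.36657×10⁶ J
1.36657×10⁶ J ÷ (1055.06 J/BTU) = 1295.25 BTU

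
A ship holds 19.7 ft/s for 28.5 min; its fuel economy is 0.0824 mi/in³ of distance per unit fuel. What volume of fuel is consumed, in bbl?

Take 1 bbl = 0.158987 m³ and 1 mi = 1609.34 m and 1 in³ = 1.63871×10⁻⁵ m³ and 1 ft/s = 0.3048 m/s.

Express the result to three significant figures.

0.00798 bbl

19.7 ft/s → 6.00456 m/s
28.5 min → 1710 s
d = v × t = 6.00456 × 1710 = 10267.8 m
0.0824 mi/in³ → 8.09232×10⁶ m/m³
V = d / (distance per unit fuel) = 10267.8 / 8.09232×10⁶ = 0.00126883 m³
In bbl: 0.00126883 / 0.158987 = 0.00798072 bbl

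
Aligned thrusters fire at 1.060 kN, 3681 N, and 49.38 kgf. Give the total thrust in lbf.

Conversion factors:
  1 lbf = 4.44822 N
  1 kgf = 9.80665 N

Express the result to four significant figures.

1175 lbf

1.060 kN × 1000 → 1060 N
3681 N (already N)
49.38 kgf × 9.80665 → 484.252 N
Combined: 1060 + 3681 + 484.252 = 5225.25 N
In lbf: 5225.25 / 4.44822 = 1174.68 lbf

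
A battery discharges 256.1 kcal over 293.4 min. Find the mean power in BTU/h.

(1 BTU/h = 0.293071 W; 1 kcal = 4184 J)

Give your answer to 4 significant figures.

256.1 kcal × 4184 → 1.07152×10⁶ J
293.4 min × 60 → 17604 s
P = E / t = 1.07152×10⁶ J / 17604 s = 60.868 W
60.868 W ÷ (0.293071 W/BTU/h) = 207.69 BTU/h

207.7 BTU/h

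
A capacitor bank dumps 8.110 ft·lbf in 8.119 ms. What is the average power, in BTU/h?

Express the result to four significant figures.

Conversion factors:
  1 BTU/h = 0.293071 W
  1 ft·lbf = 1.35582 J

4621 BTU/h

8.110 ft·lbf × 1.35582 → 10.9957 J
8.119 ms × 0.001 → 0.008119 s
P = E / t = 10.9957 J / 0.008119 s = 1354.32 W
1354.32 W ÷ (0.293071 W/BTU/h) = 4621.13 BTU/h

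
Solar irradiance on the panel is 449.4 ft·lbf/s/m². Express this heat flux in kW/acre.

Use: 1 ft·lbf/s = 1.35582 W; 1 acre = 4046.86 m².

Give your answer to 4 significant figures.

2466 kW/acre

449.4 ft·lbf/s/m² × 1.35582 W/ft·lbf/s = 609.306 W/m²
609.306 W/m² ÷ 1000 W/kW × 4046.86 m²/acre = 2465.78 kW/acre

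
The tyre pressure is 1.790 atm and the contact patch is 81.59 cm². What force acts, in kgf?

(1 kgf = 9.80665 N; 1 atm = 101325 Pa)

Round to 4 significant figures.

1.790 atm × 101325 = 181372 Pa
81.59 cm² × 0.0001 = 0.008159 m²
F = P × A = 181372 Pa × 0.008159 m² = 1479.81 N
1479.81 N ÷ (9.80665 N/kgf) = 150.899 kgf

150.9 kgf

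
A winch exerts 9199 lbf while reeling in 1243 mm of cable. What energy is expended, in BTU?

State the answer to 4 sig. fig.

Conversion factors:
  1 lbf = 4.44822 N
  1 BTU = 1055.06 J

48.21 BTU

9199 lbf × 4.44822 = 40919.2 N
1243 mm × 0.001 = 1.243 m
W = F × d = 40919.2 N × 1.243 m = 50862.6 J
50862.6 J ÷ (1055.06 J/BTU) = 48.2083 BTU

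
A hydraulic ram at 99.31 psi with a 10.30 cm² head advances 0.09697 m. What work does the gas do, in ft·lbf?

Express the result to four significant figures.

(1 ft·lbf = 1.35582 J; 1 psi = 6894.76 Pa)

50.44 ft·lbf

99.31 psi → 684719 Pa
10.30 cm² → 0.00103 m²
F = P × A = 684719 × 0.00103 = 705.261 N
W = F × d = 705.261 × 0.09697 = 68.3892 J
In ft·lbf: 68.3892 / 1.35582 = 50.4412 ft·lbf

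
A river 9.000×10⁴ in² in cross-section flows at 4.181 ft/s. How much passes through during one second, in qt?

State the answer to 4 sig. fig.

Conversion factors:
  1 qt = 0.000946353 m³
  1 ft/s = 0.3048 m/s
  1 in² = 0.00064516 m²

7.819×10⁴ qt

4.181 ft/s × 0.3048 → 1.27437 m/s
9.000×10⁴ in² × 0.00064516 → 58.0644 m²
V = v × A × t = 1.27437 m/s × 58.0644 m² × 1 s = 73.9955 m³
73.9955 m³ ÷ (0.000946353 m³/qt) = 78190.2 qt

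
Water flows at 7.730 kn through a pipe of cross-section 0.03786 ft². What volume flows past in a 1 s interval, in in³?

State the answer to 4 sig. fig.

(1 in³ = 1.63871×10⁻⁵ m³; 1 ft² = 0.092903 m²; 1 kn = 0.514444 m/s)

853.5 in³

7.730 kn × 0.514444 = 3.97665 m/s
0.03786 ft² × 0.092903 = 0.00351731 m²
V = v × A × t = 3.97665 m/s × 0.00351731 m² × 1 s = 0.0139871 m³
0.0139871 m³ ÷ (1.63871×10⁻⁵ m³/in³) = 853.543 in³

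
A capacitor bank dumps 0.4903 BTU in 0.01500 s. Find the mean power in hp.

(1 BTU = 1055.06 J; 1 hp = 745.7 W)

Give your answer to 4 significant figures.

46.25 hp

0.4903 BTU × 1055.06 → 517.296 J
P = E / t = 517.296 J / 0.015 s = 34486.4 W
34486.4 W ÷ (745.7 W/hp) = 46.247 hp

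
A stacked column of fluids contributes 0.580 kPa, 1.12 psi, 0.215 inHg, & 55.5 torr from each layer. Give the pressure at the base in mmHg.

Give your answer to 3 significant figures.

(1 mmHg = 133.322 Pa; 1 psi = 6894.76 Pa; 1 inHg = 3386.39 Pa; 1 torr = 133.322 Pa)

123 mmHg

0.580 kPa × 1000 = 580 Pa
1.12 psi × 6894.76 = 7722.13 Pa
0.215 inHg × 3386.39 = 728.074 Pa
55.5 torr × 133.322 = 7399.37 Pa
Total: 580 + 7722.13 + 728.074 + 7399.37 = 16429.6 Pa
In mmHg: 16429.6 / 133.322 = 123.232 mmHg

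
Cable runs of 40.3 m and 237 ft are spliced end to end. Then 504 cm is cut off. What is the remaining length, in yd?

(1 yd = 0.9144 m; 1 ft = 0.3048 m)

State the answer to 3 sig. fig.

118 yd

40.3 m (already m)
237 ft × 0.3048 → 72.2376 m
504 cm × 0.01 → 5.04 m
Result: 40.3 + 72.2376 − 5.04 = 107.498 m
In yd: 107.498 / 0.9144 = 117.561 yd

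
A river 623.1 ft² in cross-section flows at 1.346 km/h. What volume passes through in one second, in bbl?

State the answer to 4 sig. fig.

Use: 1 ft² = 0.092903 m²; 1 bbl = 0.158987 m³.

136.1 bbl

1.346 km/h × (1/3.6) → 0.373889 m/s
623.1 ft² × 0.092903 → 57.8879 m²
V = v × A × t = 0.373889 m/s × 57.8879 m² × 1 s = 21.6436 m³
21.6436 m³ ÷ (0.158987 m³/bbl) = 136.134 bbl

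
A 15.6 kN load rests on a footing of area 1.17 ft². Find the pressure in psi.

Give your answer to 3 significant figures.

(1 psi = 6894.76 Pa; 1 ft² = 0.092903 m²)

15.6 kN × 1000 = 15600 N
1.17 ft² × 0.092903 = 0.108697 m²
P = F / A = 15600 N / 0.108697 m² = 143518 Pa
143518 Pa ÷ (6894.76 Pa/psi) = 20.8155 psi

20.8 psi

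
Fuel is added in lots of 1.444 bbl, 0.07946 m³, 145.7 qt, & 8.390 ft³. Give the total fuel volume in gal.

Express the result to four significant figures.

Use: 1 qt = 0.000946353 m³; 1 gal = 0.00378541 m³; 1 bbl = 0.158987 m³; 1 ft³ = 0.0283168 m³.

1.444 bbl × 0.158987 = 0.229577 m³
0.07946 m³ (already m³)
145.7 qt × 0.000946353 = 0.137884 m³
8.390 ft³ × 0.0283168 = 0.237578 m³
Combined: 0.229577 + 0.07946 + 0.137884 + 0.237578 = 0.684499 m³
In gal: 0.684499 / 0.00378541 = 180.826 gal

180.8 gal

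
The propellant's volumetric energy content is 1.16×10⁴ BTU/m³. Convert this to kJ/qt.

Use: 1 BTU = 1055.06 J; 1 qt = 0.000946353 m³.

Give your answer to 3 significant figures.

1.16×10⁴ BTU/m³ × 1055.06 J/BTU = 1.22387×10⁷ J/m³
1.22387×10⁷ J/m³ ÷ 1000 J/kJ × 0.000946353 m³/qt = 11.5821 kJ/qt

11.6 kJ/qt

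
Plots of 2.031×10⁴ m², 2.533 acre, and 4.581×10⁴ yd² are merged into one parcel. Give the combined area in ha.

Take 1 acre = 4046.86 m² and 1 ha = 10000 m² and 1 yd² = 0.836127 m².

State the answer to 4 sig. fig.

6.886 ha

2.031×10⁴ m² (already m²)
2.533 acre × 4046.86 → 10250.7 m²
4.581×10⁴ yd² × 0.836127 → 38303 m²
Sum: 20310 + 10250.7 + 38303 = 68863.7 m²
In ha: 68863.7 / 10000 = 6.88637 ha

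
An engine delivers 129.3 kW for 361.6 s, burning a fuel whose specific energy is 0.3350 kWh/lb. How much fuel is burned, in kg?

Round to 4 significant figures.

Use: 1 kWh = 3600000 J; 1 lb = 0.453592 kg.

129.3 kW → 129300 W
E = P × t = 129300 × 361.6 = 4.67549×10⁷ J
0.3350 kWh/lb → 2.65878×10⁶ J/kg
m = E / e_s = 4.67549×10⁷ / 2.65878×10⁶ = 17.5851 kg

17.59 kg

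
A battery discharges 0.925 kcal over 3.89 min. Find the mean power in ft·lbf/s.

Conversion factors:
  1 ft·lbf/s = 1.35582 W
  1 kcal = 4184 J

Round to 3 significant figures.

12.2 ft·lbf/s

0.925 kcal × 4184 → 3870.2 J
3.89 min × 60 → 233.4 s
P = E / t = 3870.2 J / 233.4 s = 16.5818 W
16.5818 W ÷ (1.35582 W/ft·lbf/s) = 12.2301 ft·lbf/s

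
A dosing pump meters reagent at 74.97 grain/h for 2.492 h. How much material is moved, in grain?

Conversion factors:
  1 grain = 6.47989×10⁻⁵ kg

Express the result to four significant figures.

74.97 grain/h → 1.34944×10⁻⁶ kg/s
2.492 h → 8971.2 s
m = ṁ × t = 1.34944×10⁻⁶ × 8971.2 = 0.0121061 kg
In grain: 0.0121061 / 6.47989×10⁻⁵ = 186.826 grain

186.8 grain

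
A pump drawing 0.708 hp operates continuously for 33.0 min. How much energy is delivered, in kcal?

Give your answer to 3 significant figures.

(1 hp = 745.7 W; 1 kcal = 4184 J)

0.708 hp × 745.7 → 527.956 W
33.0 min × 60 → 1980 s
E = P × t = 527.956 W × 1980 s = 1.04535×10⁶ J
1.04535×10⁶ J ÷ (4184 J/kcal) = 249.845 kcal

250 kcal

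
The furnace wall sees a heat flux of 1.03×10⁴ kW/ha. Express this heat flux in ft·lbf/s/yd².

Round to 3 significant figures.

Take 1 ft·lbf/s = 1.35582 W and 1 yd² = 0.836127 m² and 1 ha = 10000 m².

1.03×10⁴ kW/ha × 1000 W/kW ÷ 10000 m²/ha = 1030 W/m²
1030 W/m² ÷ 1.35582 W/ft·lbf/s × 0.836127 m²/yd² = 635.196 ft·lbf/s/yd²

635 ft·lbf/s/yd²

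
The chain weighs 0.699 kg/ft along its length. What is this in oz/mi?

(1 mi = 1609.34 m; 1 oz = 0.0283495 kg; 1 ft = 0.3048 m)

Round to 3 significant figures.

0.699 kg/ft ÷ 0.3048 m/ft = 2.29331 kg/m
2.29331 kg/m ÷ 0.0283495 kg/oz × 1609.34 m/mi = 130186 oz/mi

1.30×10⁵ oz/mi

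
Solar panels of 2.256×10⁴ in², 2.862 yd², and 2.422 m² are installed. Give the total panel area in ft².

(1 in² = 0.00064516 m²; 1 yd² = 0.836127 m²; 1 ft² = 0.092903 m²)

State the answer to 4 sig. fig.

208.5 ft²

2.256×10⁴ in² × 0.00064516 → 14.5548 m²
2.862 yd² × 0.836127 → 2.393 m²
2.422 m² (already m²)
Combined: 14.5548 + 2.393 + 2.422 = 19.3698 m²
In ft²: 19.3698 / 0.092903 = 208.495 ft²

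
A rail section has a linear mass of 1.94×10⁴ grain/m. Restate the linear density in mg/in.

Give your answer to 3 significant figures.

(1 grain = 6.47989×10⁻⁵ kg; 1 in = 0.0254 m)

1.94×10⁴ grain/m × 6.47989×10⁻⁵ kg/grain = 1.2571 kg/m
1.2571 kg/m ÷ 10⁻⁶ kg/mg × 0.0254 m/in = 31930.3 mg/in

3.19×10⁴ mg/in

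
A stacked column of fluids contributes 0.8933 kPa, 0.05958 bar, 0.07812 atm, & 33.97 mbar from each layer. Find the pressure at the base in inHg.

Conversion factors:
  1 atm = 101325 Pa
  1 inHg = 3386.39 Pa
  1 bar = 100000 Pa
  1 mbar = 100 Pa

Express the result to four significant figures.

0.8933 kPa × 1000 → 893.3 Pa
0.05958 bar × 100000 → 5958 Pa
0.07812 atm × 101325 → 7915.51 Pa
33.97 mbar × 100 → 3397 Pa
Total: 893.3 + 5958 + 7915.51 + 3397 = 18163.8 Pa
In inHg: 18163.8 / 3386.39 = 5.36376 inHg

5.364 inHg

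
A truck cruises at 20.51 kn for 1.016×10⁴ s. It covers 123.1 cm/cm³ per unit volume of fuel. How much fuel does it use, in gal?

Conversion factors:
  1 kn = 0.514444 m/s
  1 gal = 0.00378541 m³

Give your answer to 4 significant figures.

23.01 gal

20.51 kn → 10.5512 m/s
d = v × t = 10.5512 × 10160 = 107200 m
123.1 cm/cm³ → 1.231×10⁶ m/m³
V = d / (distance per unit fuel) = 107200 / 1.231×10⁶ = 0.0870837 m³
In gal: 0.0870837 / 0.00378541 = 23.0051 gal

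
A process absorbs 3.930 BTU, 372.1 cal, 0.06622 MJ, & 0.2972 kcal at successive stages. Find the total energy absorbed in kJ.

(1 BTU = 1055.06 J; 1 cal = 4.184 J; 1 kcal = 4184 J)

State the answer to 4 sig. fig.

73.17 kJ

3.930 BTU × 1055.06 = 4146.39 J
372.1 cal × 4.184 = 1556.87 J
0.06622 MJ × 1000000 = 66220 J
0.2972 kcal × 4184 = 1243.48 J
Sum: 4146.39 + 1556.87 + 66220 + 1243.48 = 73166.7 J
In kJ: 73166.7 / 1000 = 73.1667 kJ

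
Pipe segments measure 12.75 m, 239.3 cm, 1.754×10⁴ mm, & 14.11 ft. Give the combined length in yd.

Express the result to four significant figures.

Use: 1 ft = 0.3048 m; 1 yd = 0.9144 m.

12.75 m (already m)
239.3 cm × 0.01 = 2.393 m
1.754×10⁴ mm × 0.001 = 17.54 m
14.11 ft × 0.3048 = 4.30073 m
Total: 12.75 + 2.393 + 17.54 + 4.30073 = 36.9837 m
In yd: 36.9837 / 0.9144 = 40.4459 yd

40.45 yd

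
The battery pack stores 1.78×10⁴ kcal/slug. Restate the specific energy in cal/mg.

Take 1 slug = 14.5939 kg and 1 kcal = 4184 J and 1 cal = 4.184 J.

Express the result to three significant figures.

1.22 cal/mg

1.78×10⁴ kcal/slug × 4184 J/kcal ÷ 14.5939 kg/slug = 5.10317×10⁶ J/kg
5.10317×10⁶ J/kg ÷ 4.184 J/cal × 10⁻⁶ kg/mg = 1.21969 cal/mg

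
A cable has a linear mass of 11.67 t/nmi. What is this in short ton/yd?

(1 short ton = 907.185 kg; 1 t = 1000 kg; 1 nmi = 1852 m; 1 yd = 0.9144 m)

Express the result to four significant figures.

0.006351 short ton/yd

11.67 t/nmi × 1000 kg/t ÷ 1852 m/nmi = 6.3013 kg/m
6.3013 kg/m ÷ 907.185 kg/short ton × 0.9144 m/yd = 0.00635142 short ton/yd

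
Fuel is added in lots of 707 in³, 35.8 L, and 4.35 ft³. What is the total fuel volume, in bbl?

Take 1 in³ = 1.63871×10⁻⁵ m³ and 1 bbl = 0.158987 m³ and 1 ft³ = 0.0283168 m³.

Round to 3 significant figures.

707 in³ × 1.63871×10⁻⁵ → 0.0115857 m³
35.8 L × 0.001 → 0.0358 m³
4.35 ft³ × 0.0283168 → 0.123178 m³
Total: 0.0115857 + 0.0358 + 0.123178 = 0.170564 m³
In bbl: 0.170564 / 0.158987 = 1.07282 bbl

1.07 bbl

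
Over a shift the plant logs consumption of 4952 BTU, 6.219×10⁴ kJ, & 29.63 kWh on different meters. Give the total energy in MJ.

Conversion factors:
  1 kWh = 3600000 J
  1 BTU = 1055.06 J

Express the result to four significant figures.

4952 BTU × 1055.06 = 5.22466×10⁶ J
6.219×10⁴ kJ × 1000 = 6.219×10⁷ J
29.63 kWh × 3600000 = 1.06668×10⁸ J
Combined: 5.22466×10⁶ + 6.219×10⁷ + 1.06668×10⁸ = 1.74083×10⁸ J
In MJ: 1.74083×10⁸ / 1000000 = 174.083 MJ

174.1 MJ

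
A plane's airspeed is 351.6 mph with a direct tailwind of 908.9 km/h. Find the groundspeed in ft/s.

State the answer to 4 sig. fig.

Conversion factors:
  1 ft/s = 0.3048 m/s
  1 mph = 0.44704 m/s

1344 ft/s

351.6 mph × 0.44704 = 157.179 m/s
908.9 km/h × (1/3.6) = 252.472 m/s
Sum: 157.179 + 252.472 = 409.651 m/s
In ft/s: 409.651 / 0.3048 = 1344 ft/s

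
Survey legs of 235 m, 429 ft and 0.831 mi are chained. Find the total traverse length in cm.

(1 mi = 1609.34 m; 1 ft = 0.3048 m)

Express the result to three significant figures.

235 m (already m)
429 ft × 0.3048 → 130.759 m
0.831 mi × 1609.34 → 1337.36 m
Sum: 235 + 130.759 + 1337.36 = 1703.12 m
In cm: 1703.12 / 0.01 = 170312 cm

1.70×10⁵ cm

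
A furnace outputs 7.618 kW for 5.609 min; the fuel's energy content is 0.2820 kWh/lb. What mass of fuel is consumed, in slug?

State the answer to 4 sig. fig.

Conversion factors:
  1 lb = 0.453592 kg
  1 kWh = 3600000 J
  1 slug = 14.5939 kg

7.618 kW → 7618 W
5.609 min → 336.54 s
E = P × t = 7618 × 336.54 = 2.56376×10⁶ J
0.2820 kWh/lb → 2.23813×10⁶ J/kg
m = E / e_s = 2.56376×10⁶ / 2.23813×10⁶ = 1.14549 kg
In slug: 1.14549 / 14.5939 = 0.078491 slug

0.07849 slug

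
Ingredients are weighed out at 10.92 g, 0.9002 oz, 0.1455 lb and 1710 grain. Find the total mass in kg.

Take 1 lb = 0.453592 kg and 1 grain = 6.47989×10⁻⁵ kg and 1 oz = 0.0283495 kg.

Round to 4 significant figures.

0.2132 kg

10.92 g × 0.001 = 0.01092 kg
0.9002 oz × 0.0283495 = 0.0255202 kg
0.1455 lb × 0.453592 = 0.0659976 kg
1710 grain × 6.47989×10⁻⁵ = 0.110806 kg
Sum: 0.01092 + 0.0255202 + 0.0659976 + 0.110806 = 0.213244 kg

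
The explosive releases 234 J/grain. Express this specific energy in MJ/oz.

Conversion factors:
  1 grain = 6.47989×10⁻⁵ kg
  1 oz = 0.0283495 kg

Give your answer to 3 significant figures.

0.102 MJ/oz

234 J/grain ÷ 6.47989×10⁻⁵ kg/grain = 3.61117×10⁶ J/kg
3.61117×10⁶ J/kg ÷ 1000000 J/MJ × 0.0283495 kg/oz = 0.102375 MJ/oz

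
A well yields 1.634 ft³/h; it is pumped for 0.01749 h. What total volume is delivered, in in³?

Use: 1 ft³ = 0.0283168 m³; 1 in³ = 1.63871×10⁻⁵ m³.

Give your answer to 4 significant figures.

1.634 ft³/h → 1.28527×10⁻⁵ m³/s
0.01749 h → 62.964 s
V = Q × t = 1.28527×10⁻⁵ × 62.964 = 8.09257×10⁻⁴ m³
In in³: 8.09257×10⁻⁴ / 1.63871×10⁻⁵ = 49.3838 in³

49.38 in³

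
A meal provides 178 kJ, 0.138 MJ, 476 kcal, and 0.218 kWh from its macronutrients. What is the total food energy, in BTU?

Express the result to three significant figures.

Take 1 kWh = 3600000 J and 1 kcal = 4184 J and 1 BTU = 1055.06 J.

178 kJ × 1000 → 178000 J
0.138 MJ × 1000000 → 138000 J
476 kcal × 4184 → 1.99158×10⁶ J
0.218 kWh × 3600000 → 784800 J
Sum: 178000 + 138000 + 1.99158×10⁶ + 784800 = 3.09238×10⁶ J
In BTU: 3.09238×10⁶ / 1055.06 = 2931 BTU

2930 BTU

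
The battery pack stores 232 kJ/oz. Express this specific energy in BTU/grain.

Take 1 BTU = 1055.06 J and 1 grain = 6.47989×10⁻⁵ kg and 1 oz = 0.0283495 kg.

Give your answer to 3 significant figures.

0.503 BTU/grain

232 kJ/oz × 1000 J/kJ ÷ 0.0283495 kg/oz = 8.18357×10⁶ J/kg
8.18357×10⁶ J/kg ÷ 1055.06 J/BTU × 6.47989×10⁻⁵ kg/grain = 0.502612 BTU/grain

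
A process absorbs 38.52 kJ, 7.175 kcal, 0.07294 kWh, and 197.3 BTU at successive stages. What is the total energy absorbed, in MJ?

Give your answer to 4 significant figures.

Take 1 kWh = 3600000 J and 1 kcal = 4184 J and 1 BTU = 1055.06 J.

0.5393 MJ

38.52 kJ × 1000 = 38520 J
7.175 kcal × 4184 = 30020.2 J
0.07294 kWh × 3600000 = 262584 J
197.3 BTU × 1055.06 = 208163 J
Total: 38520 + 30020.2 + 262584 + 208163 = 539287 J
In MJ: 539287 / 1000000 = 0.539287 MJ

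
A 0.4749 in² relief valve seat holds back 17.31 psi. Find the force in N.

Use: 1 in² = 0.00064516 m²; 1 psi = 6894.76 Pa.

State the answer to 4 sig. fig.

36.57 N

17.31 psi × 6894.76 = 119348 Pa
0.4749 in² × 0.00064516 = 3.06386×10⁻⁴ m²
F = P × A = 119348 Pa × 3.06386×10⁻⁴ m² = 36.5666 N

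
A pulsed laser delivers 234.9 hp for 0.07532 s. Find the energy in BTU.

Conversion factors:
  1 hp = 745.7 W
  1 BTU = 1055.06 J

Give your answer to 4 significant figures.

234.9 hp × 745.7 = 175165 W
E = P × t = 175165 W × 0.07532 s = 13193.4 J
13193.4 J ÷ (1055.06 J/BTU) = 12.5049 BTU

12.50 BTU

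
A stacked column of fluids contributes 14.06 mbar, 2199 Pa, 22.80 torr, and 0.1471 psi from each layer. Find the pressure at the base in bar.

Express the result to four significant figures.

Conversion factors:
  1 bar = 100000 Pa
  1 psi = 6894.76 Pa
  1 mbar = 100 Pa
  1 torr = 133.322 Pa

14.06 mbar × 100 = 1406 Pa
2199 Pa (already Pa)
22.80 torr × 133.322 = 3039.74 Pa
0.1471 psi × 6894.76 = 1014.22 Pa
Combined: 1406 + 2199 + 3039.74 + 1014.22 = 7658.96 Pa
In bar: 7658.96 / 100000 = 0.0765896 bar

0.07659 bar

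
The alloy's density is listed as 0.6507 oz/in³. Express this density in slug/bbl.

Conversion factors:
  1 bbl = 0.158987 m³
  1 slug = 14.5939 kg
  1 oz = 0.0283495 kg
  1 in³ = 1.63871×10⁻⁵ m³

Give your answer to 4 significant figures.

0.6507 oz/in³ × 0.0283495 kg/oz ÷ 1.63871×10⁻⁵ m³/in³ = 1125.7 kg/m³
1125.7 kg/m³ ÷ 14.5939 kg/slug × 0.158987 m³/bbl = 12.2635 slug/bbl

12.26 slug/bbl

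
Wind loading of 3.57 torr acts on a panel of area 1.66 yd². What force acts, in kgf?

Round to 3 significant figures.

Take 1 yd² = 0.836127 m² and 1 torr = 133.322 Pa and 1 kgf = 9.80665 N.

3.57 torr × 133.322 = 475.96 Pa
1.66 yd² × 0.836127 = 1.38797 m²
F = P × A = 475.96 Pa × 1.38797 m² = 660.618 N
660.618 N ÷ (9.80665 N/kgf) = 67.3643 kgf

67.4 kgf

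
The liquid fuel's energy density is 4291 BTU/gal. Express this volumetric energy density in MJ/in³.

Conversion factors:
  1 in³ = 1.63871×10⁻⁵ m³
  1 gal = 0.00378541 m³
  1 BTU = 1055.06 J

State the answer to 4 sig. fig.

0.01960 MJ/in³

4291 BTU/gal × 1055.06 J/BTU ÷ 0.00378541 m³/gal = 1.19598×10⁹ J/m³
1.19598×10⁹ J/m³ ÷ 1000000 J/MJ × 1.63871×10⁻⁵ m³/in³ = 0.0195986 MJ/in³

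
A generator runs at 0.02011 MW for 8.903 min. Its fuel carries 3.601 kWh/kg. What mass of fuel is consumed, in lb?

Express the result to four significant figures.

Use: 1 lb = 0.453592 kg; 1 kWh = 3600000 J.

1.827 lb

0.02011 MW → 20110 W
8.903 min → 534.18 s
E = P × t = 20110 × 534.18 = 1.07424×10⁷ J
3.601 kWh/kg → 1.29636×10⁷ J/kg
m = E / e_s = 1.07424×10⁷ / 1.29636×10⁷ = 0.828659 kg
In lb: 0.828659 / 0.453592 = 1.82688 lb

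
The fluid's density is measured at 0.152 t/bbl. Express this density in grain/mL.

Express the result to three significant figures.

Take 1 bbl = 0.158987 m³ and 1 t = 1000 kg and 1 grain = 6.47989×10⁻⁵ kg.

14.8 grain/mL

0.152 t/bbl × 1000 kg/t ÷ 0.158987 m³/bbl = 956.053 kg/m³
956.053 kg/m³ ÷ 6.47989×10⁻⁵ kg/grain × 10⁻⁶ m³/mL = 14.7542 grain/mL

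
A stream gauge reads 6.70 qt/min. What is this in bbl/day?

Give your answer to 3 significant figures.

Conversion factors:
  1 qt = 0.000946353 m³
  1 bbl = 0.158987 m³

57.4 bbl/day

6.70 qt/min × 0.000946353 m³/qt ÷ 60 s/min = 1.05676×10⁻⁴ m³/s
1.05676×10⁻⁴ m³/s ÷ 0.158987 m³/bbl × 86400 s/day = 57.4286 bbl/day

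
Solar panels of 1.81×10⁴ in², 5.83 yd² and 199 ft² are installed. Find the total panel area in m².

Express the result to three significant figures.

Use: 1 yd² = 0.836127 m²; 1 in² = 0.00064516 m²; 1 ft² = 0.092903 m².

1.81×10⁴ in² × 0.00064516 = 11.6774 m²
5.83 yd² × 0.836127 = 4.87462 m²
199 ft² × 0.092903 = 18.4877 m²
Total: 11.6774 + 4.87462 + 18.4877 = 35.0397 m²

35.0 m²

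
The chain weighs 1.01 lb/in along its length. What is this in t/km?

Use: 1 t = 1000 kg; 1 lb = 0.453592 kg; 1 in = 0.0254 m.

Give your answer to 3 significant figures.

1.01 lb/in × 0.453592 kg/lb ÷ 0.0254 m/in = 18.0365 kg/m
18.0365 kg/m ÷ 1000 kg/t × 1000 m/km = 18.0365 t/km

18.0 t/km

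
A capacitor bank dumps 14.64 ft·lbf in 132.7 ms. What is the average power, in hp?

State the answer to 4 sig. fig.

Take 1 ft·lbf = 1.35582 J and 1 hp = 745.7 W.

0.2006 hp

14.64 ft·lbf × 1.35582 → 19.8492 J
132.7 ms × 0.001 → 0.1327 s
P = E / t = 19.8492 J / 0.1327 s = 149.58 W
149.58 W ÷ (745.7 W/hp) = 0.20059 hp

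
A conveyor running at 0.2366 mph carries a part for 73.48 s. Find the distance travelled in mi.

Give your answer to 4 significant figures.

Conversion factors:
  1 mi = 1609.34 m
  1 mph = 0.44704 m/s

0.004829 mi

0.2366 mph × 0.44704 = 0.10577 m/s
d = v × t = 0.10577 m/s × 73.48 s = 7.77198 m
7.77198 m ÷ (1609.34 m/mi) = 0.0048293 mi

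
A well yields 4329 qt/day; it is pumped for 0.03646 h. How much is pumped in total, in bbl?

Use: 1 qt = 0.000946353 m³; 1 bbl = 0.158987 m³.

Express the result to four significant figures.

0.03915 bbl

4329 qt/day → 4.74162×10⁻⁵ m³/s
0.03646 h → 131.256 s
V = Q × t = 4.74162×10⁻⁵ × 131.256 = 0.00622366 m³
In bbl: 0.00622366 / 0.158987 = 0.0391457 bbl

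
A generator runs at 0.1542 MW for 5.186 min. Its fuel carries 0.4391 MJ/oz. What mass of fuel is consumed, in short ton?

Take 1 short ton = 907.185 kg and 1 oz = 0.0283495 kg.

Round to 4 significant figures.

0.1542 MW → 154200 W
5.186 min → 311.16 s
E = P × t = 154200 × 311.16 = 4.79809×10⁷ J
0.4391 MJ/oz → 1.54888×10⁷ J/kg
m = E / e_s = 4.79809×10⁷ / 1.54888×10⁷ = 3.09778 kg
In short ton: 3.09778 / 907.185 = 0.00341472 short ton

0.003415 short ton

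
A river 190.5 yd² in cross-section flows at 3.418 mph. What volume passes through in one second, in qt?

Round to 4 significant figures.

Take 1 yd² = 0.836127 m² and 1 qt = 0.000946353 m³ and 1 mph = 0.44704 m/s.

3.418 mph × 0.44704 = 1.52798 m/s
190.5 yd² × 0.836127 = 159.282 m²
V = v × A × t = 1.52798 m/s × 159.282 m² × 1 s = 243.38 m³
243.38 m³ ÷ (0.000946353 m³/qt) = 257177 qt

2.572×10⁵ qt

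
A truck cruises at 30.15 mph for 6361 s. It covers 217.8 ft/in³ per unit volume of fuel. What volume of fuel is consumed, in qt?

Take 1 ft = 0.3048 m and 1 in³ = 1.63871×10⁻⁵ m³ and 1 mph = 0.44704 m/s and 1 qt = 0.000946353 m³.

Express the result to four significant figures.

30.15 mph → 13.4783 m/s
d = v × t = 13.4783 × 6361 = 85735.5 m
217.8 ft/in³ → 4.05108×10⁶ m/m³
V = d / (distance per unit fuel) = 85735.5 / 4.05108×10⁶ = 0.0211636 m³
In qt: 0.0211636 / 0.000946353 = 22.3633 qt

22.36 qt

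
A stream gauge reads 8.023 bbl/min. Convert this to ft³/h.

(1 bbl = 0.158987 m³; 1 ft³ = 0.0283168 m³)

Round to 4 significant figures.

2703 ft³/h

8.023 bbl/min × 0.158987 m³/bbl ÷ 60 s/min = 0.0212592 m³/s
0.0212592 m³/s ÷ 0.0283168 m³/ft³ × 3600 s/h = 2702.75 ft³/h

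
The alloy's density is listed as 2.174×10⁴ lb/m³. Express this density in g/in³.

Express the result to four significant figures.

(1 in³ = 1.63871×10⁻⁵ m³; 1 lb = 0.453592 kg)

161.6 g/in³

2.174×10⁴ lb/m³ × 0.453592 kg/lb = 9861.09 kg/m³
9861.09 kg/m³ ÷ 0.001 kg/g × 1.63871×10⁻⁵ m³/in³ = 161.595 g/in³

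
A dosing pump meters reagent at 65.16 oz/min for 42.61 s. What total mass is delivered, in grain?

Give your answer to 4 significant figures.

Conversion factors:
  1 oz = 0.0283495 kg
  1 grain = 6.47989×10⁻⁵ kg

2.025×10⁴ grain

65.16 oz/min → 0.0307876 kg/s
m = ṁ × t = 0.0307876 × 42.61 = 1.31186 kg
In grain: 1.31186 / 6.47989×10⁻⁵ = 20245.1 grain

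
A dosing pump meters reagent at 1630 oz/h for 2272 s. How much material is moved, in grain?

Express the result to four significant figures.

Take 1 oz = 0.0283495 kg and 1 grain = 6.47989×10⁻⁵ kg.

1630 oz/h → 0.012836 kg/s
m = ṁ × t = 0.012836 × 2272 = 29.1634 kg
In grain: 29.1634 / 6.47989×10⁻⁵ = 450060 grain

4.501×10⁵ grain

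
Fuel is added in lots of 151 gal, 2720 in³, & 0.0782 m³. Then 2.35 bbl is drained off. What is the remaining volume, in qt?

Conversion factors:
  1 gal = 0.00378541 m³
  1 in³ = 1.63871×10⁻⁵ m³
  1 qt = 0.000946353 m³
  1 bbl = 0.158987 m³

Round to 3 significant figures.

151 gal × 0.00378541 → 0.571597 m³
2720 in³ × 1.63871×10⁻⁵ → 0.0445729 m³
0.0782 m³ (already m³)
2.35 bbl × 0.158987 → 0.373619 m³
Net: 0.571597 + 0.0445729 + 0.0782 − 0.373619 = 0.320751 m³
In qt: 0.320751 / 0.000946353 = 338.934 qt

339 qt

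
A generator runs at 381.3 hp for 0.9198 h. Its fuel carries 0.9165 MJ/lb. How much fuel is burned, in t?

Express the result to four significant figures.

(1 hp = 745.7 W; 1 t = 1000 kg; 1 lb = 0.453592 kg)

0.4660 t

381.3 hp → 284335 W
0.9198 h → 3311.28 s
E = P × t = 284335 × 3311.28 = 9.41513×10⁸ J
0.9165 MJ/lb → 2.02054×10⁶ J/kg
m = E / e_s = 9.41513×10⁸ / 2.02054×10⁶ = 465.971 kg
In t: 465.971 / 1000 = 0.465971 t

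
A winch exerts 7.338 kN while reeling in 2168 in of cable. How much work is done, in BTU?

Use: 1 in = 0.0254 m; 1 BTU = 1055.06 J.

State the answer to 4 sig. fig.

7.338 kN × 1000 → 7338 N
2168 in × 0.0254 → 55.0672 m
W = F × d = 7338 N × 55.0672 m = 404083 J
404083 J ÷ (1055.06 J/BTU) = 382.995 BTU

383.0 BTU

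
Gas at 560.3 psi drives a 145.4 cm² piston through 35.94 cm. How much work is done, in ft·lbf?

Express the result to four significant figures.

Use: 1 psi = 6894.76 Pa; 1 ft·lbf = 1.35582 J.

560.3 psi → 3.86313×10⁶ Pa
145.4 cm² → 0.01454 m²
F = P × A = 3.86313×10⁶ × 0.01454 = 56169.9 N
35.94 cm → 0.3594 m
W = F × d = 56169.9 × 0.3594 = 20187.5 J
In ft·lbf: 20187.5 / 1.35582 = 14889.5 ft·lbf

1.489×10⁴ ft·lbf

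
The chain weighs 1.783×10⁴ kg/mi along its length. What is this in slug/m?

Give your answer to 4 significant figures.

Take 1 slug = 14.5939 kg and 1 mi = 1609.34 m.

1.783×10⁴ kg/mi ÷ 1609.34 m/mi = 11.0791 kg/m
11.0791 kg/m ÷ 14.5939 kg/slug = 0.75916 slug/m

0.7592 slug/m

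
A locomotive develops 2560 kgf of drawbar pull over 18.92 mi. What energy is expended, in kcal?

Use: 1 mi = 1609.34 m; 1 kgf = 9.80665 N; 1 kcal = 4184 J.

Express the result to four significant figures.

2560 kgf × 9.80665 → 25105 N
18.92 mi × 1609.34 → 30448.7 m
W = F × d = 25105 N × 30448.7 m = 7.64415×10⁸ J
7.64415×10⁸ J ÷ (4184 J/kcal) = 182700 kcal

1.827×10⁵ kcal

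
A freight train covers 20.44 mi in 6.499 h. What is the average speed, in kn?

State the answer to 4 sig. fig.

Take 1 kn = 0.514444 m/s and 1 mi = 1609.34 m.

2.733 kn

20.44 mi × 1609.34 → 32894.9 m
6.499 h × 3600 → 23396.4 s
v = d / t = 32894.9 m / 23396.4 s = 1.40598 m/s
1.40598 m/s ÷ (0.514444 m/s/kn) = 2.73301 kn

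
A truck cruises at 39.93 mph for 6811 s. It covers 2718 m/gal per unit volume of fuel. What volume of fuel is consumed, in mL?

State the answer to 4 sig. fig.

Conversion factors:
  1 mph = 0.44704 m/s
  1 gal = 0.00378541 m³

39.93 mph → 17.8503 m/s
d = v × t = 17.8503 × 6811 = 121578 m
2718 m/gal → 718020 m/m³
V = d / (distance per unit fuel) = 121578 / 718020 = 0.169324 m³
In mL: 0.169324 / 10⁻⁶ = 169324 mL

1.693×10⁵ mL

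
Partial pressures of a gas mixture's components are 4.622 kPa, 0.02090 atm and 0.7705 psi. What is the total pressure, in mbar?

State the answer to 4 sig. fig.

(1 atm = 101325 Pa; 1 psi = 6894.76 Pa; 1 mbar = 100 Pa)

120.5 mbar

4.622 kPa × 1000 = 4622 Pa
0.02090 atm × 101325 = 2117.69 Pa
0.7705 psi × 6894.76 = 5312.41 Pa
Combined: 4622 + 2117.69 + 5312.41 = 12052.1 Pa
In mbar: 12052.1 / 100 = 120.521 mbar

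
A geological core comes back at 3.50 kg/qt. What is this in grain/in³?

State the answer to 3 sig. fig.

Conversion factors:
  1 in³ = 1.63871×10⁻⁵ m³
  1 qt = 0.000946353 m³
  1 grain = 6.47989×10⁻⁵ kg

935 grain/in³

3.50 kg/qt ÷ 0.000946353 m³/qt = 3698.41 kg/m³
3698.41 kg/m³ ÷ 6.47989×10⁻⁵ kg/grain × 1.63871×10⁻⁵ m³/in³ = 935.297 grain/in³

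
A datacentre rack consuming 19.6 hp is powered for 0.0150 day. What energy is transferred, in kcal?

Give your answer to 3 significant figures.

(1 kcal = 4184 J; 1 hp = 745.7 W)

19.6 hp × 745.7 → 14615.7 W
0.0150 day × 86400 → 1296 s
E = P × t = 14615.7 W × 1296 s = 1.89419×10⁷ J
1.89419×10⁷ J ÷ (4184 J/kcal) = 4527.22 kcal

4530 kcal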